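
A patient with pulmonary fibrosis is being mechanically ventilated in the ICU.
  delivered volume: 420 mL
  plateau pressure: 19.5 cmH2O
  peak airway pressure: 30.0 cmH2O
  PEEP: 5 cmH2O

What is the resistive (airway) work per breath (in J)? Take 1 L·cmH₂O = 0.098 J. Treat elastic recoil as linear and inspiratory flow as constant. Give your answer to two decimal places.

With constant inspiratory flow the resistive pressure is constant at PIP − Pplat = 30.0 − 19.5 = 10.5 cmH2O, so resistive work = 10.5 × 0.420 = 4.41 L·cmH2O.
× 0.098 J/(L·cmH2O) → 0.4322 J.

0.43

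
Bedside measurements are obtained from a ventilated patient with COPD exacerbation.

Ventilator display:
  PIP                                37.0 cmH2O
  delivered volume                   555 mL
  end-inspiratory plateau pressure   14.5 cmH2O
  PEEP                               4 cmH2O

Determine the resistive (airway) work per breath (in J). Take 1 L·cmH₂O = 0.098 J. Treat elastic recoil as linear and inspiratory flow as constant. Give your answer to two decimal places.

With constant inspiratory flow the resistive pressure is constant at PIP − Pplat = 37.0 − 14.5 = 22.5 cmH2O, so resistive work = 22.5 × 0.555 = 12.488 L·cmH2O.
× 0.098 J/(L·cmH2O) → 1.224 J.

1.22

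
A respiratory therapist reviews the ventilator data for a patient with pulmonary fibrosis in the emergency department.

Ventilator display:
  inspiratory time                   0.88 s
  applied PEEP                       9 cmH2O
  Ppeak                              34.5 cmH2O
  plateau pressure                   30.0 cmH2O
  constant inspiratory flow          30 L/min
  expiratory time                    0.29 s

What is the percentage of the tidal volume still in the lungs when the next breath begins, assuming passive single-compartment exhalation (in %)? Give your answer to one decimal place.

21.5

Flow: 30 L/min ÷ 60 = 0.5 L/s.
Vt = flow × Ti = 0.5 L/s × 0.88 s × 1000 mL/L = 440.0 mL.
R = (PIP − Pplat)/V̇ = (34.5 − 30.0) / 0.5 = 4.5/0.5 = 9.0 cmH2O·s/L.
C = Vt/(Pplat − PEEP) = 440.0 / (30.0 − 9) = 440.0/21.0 = 20.952 mL/cmH2O.
τ = R × C = 9.0 × 0.02095 L/cmH2O = 0.1886 s.
Fraction remaining at end-expiration = e^(−Te/τ) = e^(−0.29/0.1886) = 0.2149 → 21.49%.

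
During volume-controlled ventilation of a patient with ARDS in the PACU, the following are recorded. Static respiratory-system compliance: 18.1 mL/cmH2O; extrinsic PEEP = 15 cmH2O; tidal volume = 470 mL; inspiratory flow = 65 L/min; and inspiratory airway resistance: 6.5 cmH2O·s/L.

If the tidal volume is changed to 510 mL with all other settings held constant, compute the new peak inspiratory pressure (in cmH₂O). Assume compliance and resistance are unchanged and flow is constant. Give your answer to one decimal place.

50.2

Flow: 65 L/min ÷ 60 = 1.0833 L/s.
PIP = Vt/C + R·V̇ + PEEP (constant-flow equation of motion).
Only the elastic term changes: ΔPIP = ΔVt / C = (510 − 470) / 18.1 = 2.21 cmH2O.
Original PIP = 470/18.1 + 6.5×1.0833 + 15 = 48.008 cmH2O; new PIP = 48.008 + (2.21) = 50.218 cmH2O.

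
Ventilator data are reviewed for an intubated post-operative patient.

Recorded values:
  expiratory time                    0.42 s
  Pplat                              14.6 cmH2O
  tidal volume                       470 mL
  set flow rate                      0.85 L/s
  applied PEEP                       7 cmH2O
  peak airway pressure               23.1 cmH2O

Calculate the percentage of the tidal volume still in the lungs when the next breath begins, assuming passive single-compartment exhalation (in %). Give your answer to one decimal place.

50.7

R = (PIP − Pplat)/V̇ = (23.1 − 14.6) / 0.85 = 8.5/0.85 = 10.0 cmH2O·s/L.
C = Vt/(Pplat − PEEP) = 470.0 / (14.6 − 7) = 470.0/7.6 = 61.842 mL/cmH2O.
τ = R × C = 10.0 × 0.06184 L/cmH2O = 0.6184 s.
Fraction remaining at end-expiration = e^(−Te/τ) = e^(−0.42/0.6184) = 0.507 → 50.7%.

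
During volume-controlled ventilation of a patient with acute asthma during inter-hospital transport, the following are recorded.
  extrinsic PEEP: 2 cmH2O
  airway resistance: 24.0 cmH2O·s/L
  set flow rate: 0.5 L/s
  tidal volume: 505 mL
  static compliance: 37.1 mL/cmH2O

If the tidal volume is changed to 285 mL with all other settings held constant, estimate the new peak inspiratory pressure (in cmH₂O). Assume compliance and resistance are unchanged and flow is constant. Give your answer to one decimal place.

PIP = Vt/C + R·V̇ + PEEP (constant-flow equation of motion).
Only the elastic term changes: ΔPIP = ΔVt / C = (285 − 505) / 37.1 = -5.93 cmH2O.
Original PIP = 505/37.1 + 24.0×0.5 + 2 = 27.612 cmH2O; new PIP = 27.612 + (-5.93) = 21.682 cmH2O.

21.7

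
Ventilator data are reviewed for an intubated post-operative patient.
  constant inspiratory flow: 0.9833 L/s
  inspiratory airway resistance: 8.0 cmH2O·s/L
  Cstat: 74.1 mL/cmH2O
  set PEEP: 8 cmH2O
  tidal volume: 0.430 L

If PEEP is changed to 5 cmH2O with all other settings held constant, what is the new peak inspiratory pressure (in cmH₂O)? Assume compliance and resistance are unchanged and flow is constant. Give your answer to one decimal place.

18.7

PIP = Vt/C + R·V̇ + PEEP (constant-flow equation of motion).
Only the baseline term changes: ΔPIP = ΔPEEP = 5 − 8 = -3.0 cmH2O.
Original PIP = 430/74.1 + 8.0×0.9833 + 8 = 21.669 cmH2O; new PIP = 21.669 + (-3.0) = 18.669 cmH2O.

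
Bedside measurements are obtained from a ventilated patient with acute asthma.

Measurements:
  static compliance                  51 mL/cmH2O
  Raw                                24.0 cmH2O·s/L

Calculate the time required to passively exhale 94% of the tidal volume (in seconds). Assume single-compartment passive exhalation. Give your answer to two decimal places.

3.44

τ = R × C = 24.0 × 51 mL/cmH2O = 24.0 × 0.051 L/cmH2O = 1.224 s.
Exhaled fraction f = 1 − e^(−t/τ) → t = −τ·ln(1 − f) = −1.224·ln(0.06) = 3.444 s.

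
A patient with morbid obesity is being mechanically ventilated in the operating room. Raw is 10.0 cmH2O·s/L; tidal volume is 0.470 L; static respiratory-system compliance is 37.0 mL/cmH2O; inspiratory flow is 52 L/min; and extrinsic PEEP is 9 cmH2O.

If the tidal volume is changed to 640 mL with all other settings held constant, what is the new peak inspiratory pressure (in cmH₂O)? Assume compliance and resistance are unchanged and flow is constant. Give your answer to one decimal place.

35.0

Flow: 52 L/min ÷ 60 = 0.8667 L/s.
PIP = Vt/C + R·V̇ + PEEP (constant-flow equation of motion).
Only the elastic term changes: ΔPIP = ΔVt / C = (640 − 470) / 37.0 = 4.595 cmH2O.
Original PIP = 470/37.0 + 10.0×0.8667 + 9 = 30.37 cmH2O; new PIP = 30.37 + (4.595) = 34.965 cmH2O.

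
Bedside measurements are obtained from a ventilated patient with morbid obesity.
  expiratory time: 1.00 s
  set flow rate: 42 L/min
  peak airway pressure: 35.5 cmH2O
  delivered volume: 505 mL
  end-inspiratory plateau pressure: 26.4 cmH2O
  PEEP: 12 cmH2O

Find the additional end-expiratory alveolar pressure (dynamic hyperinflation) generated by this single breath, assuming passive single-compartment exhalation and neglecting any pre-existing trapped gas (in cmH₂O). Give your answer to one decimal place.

1.6

Flow: 42 L/min ÷ 60 = 0.7 L/s.
R = (PIP − Pplat)/V̇ = (35.5 − 26.4) / 0.7 = 9.1/0.7 = 13.0 cmH2O·s/L.
C = Vt/(Pplat − PEEP) = 505.0 / (26.4 − 12) = 505.0/14.4 = 35.069 mL/cmH2O.
τ = R × C = 13.0 × 0.03507 L/cmH2O = 0.4559 s.
Fraction remaining = e^(−Te/τ) = e^(−1.00/0.4559) = 0.1115; trapped volume = 505.0 × 0.1115 = 56.308 mL.
Additional alveolar pressure from trapping ≈ V_trapped / C = 56.308 / 35.069 = 1.606 cmH2O.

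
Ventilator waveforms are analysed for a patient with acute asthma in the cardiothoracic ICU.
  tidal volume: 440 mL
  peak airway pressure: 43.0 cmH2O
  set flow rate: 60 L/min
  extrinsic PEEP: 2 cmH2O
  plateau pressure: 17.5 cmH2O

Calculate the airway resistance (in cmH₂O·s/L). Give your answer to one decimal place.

Flow: 60 L/min ÷ 60 = 1 L/s.
Raw = (PIP − Pplat) / flow = (43.0 − 17.5) / 1 = 25.5 / 1 = 25.5 cmH2O·s/L.

25.5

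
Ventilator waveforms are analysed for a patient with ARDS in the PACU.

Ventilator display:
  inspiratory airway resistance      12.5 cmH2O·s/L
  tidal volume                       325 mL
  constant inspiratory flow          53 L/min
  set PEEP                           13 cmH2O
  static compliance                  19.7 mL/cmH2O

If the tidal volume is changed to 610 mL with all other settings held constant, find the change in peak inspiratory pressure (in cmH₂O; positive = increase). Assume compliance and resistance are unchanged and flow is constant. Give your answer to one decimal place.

PIP = Vt/C + R·V̇ + PEEP (constant-flow equation of motion).
Only the elastic term changes: ΔPIP = ΔVt / C = (610 − 325) / 19.7 = 14.467 cmH2O.

14.5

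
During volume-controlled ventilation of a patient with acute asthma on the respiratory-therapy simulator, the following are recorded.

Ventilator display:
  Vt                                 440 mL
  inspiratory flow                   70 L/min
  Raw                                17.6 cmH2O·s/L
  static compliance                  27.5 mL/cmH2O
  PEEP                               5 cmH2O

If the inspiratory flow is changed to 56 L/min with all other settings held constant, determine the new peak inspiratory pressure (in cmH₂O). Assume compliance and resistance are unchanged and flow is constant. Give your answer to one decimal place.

37.4

Flow: 70 L/min ÷ 60 = 1.1667 L/s.
New flow: 56 L/min ÷ 60 = 0.9333 L/s.
PIP = Vt/C + R·V̇ + PEEP (constant-flow equation of motion).
Only the resistive term changes: ΔPIP = R × ΔV̇ = 17.6 × (0.9333 − 1.1667) = 17.6 × -0.2334 = -4.108 cmH2O.
Original PIP = 440/27.5 + 17.6×1.1667 + 5 = 41.534 cmH2O; new PIP = 41.534 + (-4.108) = 37.426 cmH2O.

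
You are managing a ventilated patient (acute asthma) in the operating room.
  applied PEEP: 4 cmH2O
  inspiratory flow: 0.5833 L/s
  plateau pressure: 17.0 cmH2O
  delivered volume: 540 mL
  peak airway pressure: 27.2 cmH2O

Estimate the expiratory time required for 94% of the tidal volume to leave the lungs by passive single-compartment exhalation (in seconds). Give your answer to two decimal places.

2.04

R = (PIP − Pplat)/V̇ = (27.2 − 17.0) / 0.5833 = 10.2/0.5833 = 17.487 cmH2O·s/L.
C = Vt/(Pplat − PEEP) = 540.0 / (17.0 − 4) = 540.0/13.0 = 41.538 mL/cmH2O.
τ = R × C = 17.487 × 0.04154 L/cmH2O = 0.7264 s.
t = −τ·ln(1 − 0.94) = −0.7264·ln(0.06) = 2.044 s.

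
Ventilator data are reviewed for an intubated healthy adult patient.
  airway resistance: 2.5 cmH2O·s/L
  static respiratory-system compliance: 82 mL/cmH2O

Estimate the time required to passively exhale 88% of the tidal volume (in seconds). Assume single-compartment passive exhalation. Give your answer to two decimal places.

τ = R × C = 2.5 × 82 mL/cmH2O = 2.5 × 0.082 L/cmH2O = 0.205 s.
Exhaled fraction f = 1 − e^(−t/τ) → t = −τ·ln(1 − f) = −0.205·ln(0.12) = 0.4347 s.

0.43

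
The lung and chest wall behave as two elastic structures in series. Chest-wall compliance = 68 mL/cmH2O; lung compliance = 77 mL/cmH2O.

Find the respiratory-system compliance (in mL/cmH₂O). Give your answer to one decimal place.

Lung and chest wall are elastances in series: 1/Crs = 1/CL + 1/Ccw.
1/Crs = 1/77 + 1/68 = 0.02769.
Crs = 36.114 mL/cmH2O.

36.1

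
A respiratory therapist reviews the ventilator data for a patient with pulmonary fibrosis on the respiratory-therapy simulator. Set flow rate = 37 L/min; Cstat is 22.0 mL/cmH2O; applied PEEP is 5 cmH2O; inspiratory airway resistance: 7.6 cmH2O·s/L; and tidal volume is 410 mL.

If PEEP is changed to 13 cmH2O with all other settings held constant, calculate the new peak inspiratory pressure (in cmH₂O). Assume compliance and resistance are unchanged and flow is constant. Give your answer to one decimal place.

Flow: 37 L/min ÷ 60 = 0.6167 L/s.
PIP = Vt/C + R·V̇ + PEEP (constant-flow equation of motion).
Only the baseline term changes: ΔPIP = ΔPEEP = 13 − 5 = 8.0 cmH2O.
Original PIP = 410/22.0 + 7.6×0.6167 + 5 = 28.323 cmH2O; new PIP = 28.323 + (8.0) = 36.323 cmH2O.

36.3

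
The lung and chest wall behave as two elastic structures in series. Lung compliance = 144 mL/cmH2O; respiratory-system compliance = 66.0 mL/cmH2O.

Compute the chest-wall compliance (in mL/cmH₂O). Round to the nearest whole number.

1/Ccw = 1/Crs − 1/CL.
1/Ccw = 1/66.0 − 1/144 = 0.008207.
Ccw = 121.85 mL/cmH2O.

122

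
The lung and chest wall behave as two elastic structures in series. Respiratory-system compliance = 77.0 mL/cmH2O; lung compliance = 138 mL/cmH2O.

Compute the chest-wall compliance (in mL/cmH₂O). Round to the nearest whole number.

174

1/Ccw = 1/Crs − 1/CL.
1/Ccw = 1/77.0 − 1/138 = 0.005741.
Ccw = 174.19 mL/cmH2O.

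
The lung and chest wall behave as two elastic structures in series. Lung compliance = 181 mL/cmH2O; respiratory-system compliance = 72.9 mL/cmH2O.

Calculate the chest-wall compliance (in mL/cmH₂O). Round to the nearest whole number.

122

1/Ccw = 1/Crs − 1/CL.
1/Ccw = 1/72.9 − 1/181 = 0.008193.
Ccw = 122.06 mL/cmH2O.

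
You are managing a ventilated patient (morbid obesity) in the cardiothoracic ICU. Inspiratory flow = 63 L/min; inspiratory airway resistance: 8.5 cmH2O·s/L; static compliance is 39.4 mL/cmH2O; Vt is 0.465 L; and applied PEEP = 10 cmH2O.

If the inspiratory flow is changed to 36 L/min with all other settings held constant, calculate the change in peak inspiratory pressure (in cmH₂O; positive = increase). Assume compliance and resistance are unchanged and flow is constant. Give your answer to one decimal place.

Flow: 63 L/min ÷ 60 = 1.05 L/s.
New flow: 36 L/min ÷ 60 = 0.6 L/s.
PIP = Vt/C + R·V̇ + PEEP (constant-flow equation of motion).
Only the resistive term changes: ΔPIP = R × ΔV̇ = 8.5 × (0.6 − 1.05) = 8.5 × -0.45 = -3.825 cmH2O.

-3.8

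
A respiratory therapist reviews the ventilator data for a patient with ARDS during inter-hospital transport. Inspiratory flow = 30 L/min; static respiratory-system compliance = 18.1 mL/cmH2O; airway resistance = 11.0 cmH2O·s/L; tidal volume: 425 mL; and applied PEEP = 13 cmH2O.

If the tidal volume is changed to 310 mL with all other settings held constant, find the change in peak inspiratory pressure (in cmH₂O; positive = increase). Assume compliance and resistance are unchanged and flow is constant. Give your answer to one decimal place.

PIP = Vt/C + R·V̇ + PEEP (constant-flow equation of motion).
Only the elastic term changes: ΔPIP = ΔVt / C = (310 − 425) / 18.1 = -6.354 cmH2O.

-6.4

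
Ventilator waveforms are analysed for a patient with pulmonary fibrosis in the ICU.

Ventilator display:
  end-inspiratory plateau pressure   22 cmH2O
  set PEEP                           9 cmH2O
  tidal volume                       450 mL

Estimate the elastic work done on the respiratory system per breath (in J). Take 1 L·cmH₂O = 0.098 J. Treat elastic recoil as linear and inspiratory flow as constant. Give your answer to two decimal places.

0.29

Elastic work ≈ ½ × (Pplat − PEEP) × Vt = 0.5 × (22 − 9) × 0.450 L = 0.5 × 13.0 × 0.450 = 2.925 L·cmH2O.
× 0.098 J/(L·cmH2O) → 0.2867 J.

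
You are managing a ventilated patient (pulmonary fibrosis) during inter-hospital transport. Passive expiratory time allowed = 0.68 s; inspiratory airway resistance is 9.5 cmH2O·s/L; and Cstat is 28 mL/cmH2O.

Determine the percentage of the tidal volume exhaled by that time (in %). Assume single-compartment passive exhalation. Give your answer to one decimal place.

92.2

τ = R × C = 9.5 × 28 mL/cmH2O = 9.5 × 0.028 L/cmH2O = 0.266 s.
Passive exhalation: V(t)/V₀ = e^(−t/τ) = e^(−0.68/0.266) = 0.07758.
Fraction exhaled = 1 − 0.07758 = 0.9224 → 92.24%.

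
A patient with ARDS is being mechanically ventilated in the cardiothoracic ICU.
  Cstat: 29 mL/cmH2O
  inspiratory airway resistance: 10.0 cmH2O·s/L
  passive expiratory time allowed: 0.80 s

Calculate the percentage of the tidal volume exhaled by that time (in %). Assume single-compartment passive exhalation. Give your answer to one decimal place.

93.7

τ = R × C = 10.0 × 29 mL/cmH2O = 10.0 × 0.029 L/cmH2O = 0.29 s.
Passive exhalation: V(t)/V₀ = e^(−t/τ) = e^(−0.80/0.29) = 0.06338.
Fraction exhaled = 1 − 0.06338 = 0.9366 → 93.66%.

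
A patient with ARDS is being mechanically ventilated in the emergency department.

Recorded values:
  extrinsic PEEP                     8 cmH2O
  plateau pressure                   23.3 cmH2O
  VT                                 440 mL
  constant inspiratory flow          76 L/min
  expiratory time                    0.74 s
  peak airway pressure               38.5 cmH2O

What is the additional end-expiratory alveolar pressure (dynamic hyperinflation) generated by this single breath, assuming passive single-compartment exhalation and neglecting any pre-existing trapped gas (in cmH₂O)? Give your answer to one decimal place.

1.8

Flow: 76 L/min ÷ 60 = 1.2667 L/s.
R = (PIP − Pplat)/V̇ = (38.5 − 23.3) / 1.2667 = 15.2/1.2667 = 12.0 cmH2O·s/L.
C = Vt/(Pplat − PEEP) = 440.0 / (23.3 − 8) = 440.0/15.3 = 28.758 mL/cmH2O.
τ = R × C = 12.0 × 0.02876 L/cmH2O = 0.3451 s.
Fraction remaining = e^(−Te/τ) = e^(−0.74/0.3451) = 0.1171; trapped volume = 440.0 × 0.1171 = 51.524 mL.
Additional alveolar pressure from trapping ≈ V_trapped / C = 51.524 / 28.758 = 1.792 cmH2O.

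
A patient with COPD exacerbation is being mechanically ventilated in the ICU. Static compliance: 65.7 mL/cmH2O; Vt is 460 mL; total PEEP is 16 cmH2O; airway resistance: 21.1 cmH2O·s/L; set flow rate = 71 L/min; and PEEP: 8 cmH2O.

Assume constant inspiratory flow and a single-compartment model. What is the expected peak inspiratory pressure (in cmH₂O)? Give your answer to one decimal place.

48.0

Flow: 71 L/min ÷ 60 = 1.1833 L/s.
Total PEEP = 16 cmH2O (set 8 + intrinsic 8); this is the baseline alveolar pressure.
Equation of motion (constant flow): PIP = Vt/C + R·V̇ + PEEP.
PIP = 460/65.7 + 21.1×1.1833 + 16 = 7.002 + 24.968 + 16 = 47.97 cmH2O.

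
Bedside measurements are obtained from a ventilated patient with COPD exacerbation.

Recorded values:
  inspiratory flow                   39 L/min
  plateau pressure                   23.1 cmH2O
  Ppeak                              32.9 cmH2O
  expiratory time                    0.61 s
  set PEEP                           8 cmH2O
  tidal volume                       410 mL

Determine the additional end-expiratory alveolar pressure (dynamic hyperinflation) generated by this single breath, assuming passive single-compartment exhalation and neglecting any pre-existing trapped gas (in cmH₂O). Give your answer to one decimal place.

Flow: 39 L/min ÷ 60 = 0.65 L/s.
R = (PIP − Pplat)/V̇ = (32.9 − 23.1) / 0.65 = 9.8/0.65 = 15.077 cmH2O·s/L.
C = Vt/(Pplat − PEEP) = 410.0 / (23.1 − 8) = 410.0/15.1 = 27.152 mL/cmH2O.
τ = R × C = 15.077 × 0.02715 L/cmH2O = 0.4093 s.
Fraction remaining = e^(−Te/τ) = e^(−0.61/0.4093) = 0.2253; trapped volume = 410.0 × 0.2253 = 92.373 mL.
Additional alveolar pressure from trapping ≈ V_trapped / C = 92.373 / 27.152 = 3.402 cmH2O.

3.4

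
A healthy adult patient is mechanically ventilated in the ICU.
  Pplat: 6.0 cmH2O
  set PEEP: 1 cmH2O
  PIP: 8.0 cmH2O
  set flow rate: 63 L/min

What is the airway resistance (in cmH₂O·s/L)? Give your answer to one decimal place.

1.9

Flow: 63 L/min ÷ 60 = 1.05 L/s.
Raw = (PIP − Pplat) / flow = (8.0 − 6.0) / 1.05 = 2.0 / 1.05 = 1.905 cmH2O·s/L.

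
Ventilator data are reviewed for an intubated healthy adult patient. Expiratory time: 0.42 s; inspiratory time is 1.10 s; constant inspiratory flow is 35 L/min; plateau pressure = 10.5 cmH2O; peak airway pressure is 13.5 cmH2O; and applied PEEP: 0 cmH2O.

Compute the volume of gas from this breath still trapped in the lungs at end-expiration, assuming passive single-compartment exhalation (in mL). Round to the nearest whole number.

169

Flow: 35 L/min ÷ 60 = 0.5833 L/s.
Vt = flow × Ti = 0.5833 L/s × 1.10 s × 1000 mL/L = 641.63 mL.
R = (PIP − Pplat)/V̇ = (13.5 − 10.5) / 0.5833 = 3.0/0.5833 = 5.143 cmH2O·s/L.
C = Vt/(Pplat − PEEP) = 641.63 / (10.5 − 0) = 641.63/10.5 = 61.108 mL/cmH2O.
τ = R × C = 5.143 × 0.06111 L/cmH2O = 0.3143 s.
Fraction remaining = e^(−Te/τ) = e^(−0.42/0.3143) = 0.2628.
Trapped volume = 641.63 × 0.2628 = 168.62 mL.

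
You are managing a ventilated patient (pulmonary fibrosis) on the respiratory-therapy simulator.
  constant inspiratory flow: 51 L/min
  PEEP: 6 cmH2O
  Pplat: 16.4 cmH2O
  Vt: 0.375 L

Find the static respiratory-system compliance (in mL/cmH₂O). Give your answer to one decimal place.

Cstat = Vt / (Pplat − PEEP) = 375 / (16.4 − 6) = 375 / 10.4 = 36.058 mL/cmH2O.

36.1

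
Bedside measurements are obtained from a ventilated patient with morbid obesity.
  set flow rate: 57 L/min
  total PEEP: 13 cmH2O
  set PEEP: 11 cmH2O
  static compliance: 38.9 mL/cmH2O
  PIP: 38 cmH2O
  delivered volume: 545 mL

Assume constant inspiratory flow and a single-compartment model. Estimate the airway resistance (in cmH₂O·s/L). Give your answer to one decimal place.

11.6

Flow: 57 L/min ÷ 60 = 0.95 L/s.
Total PEEP = 13 cmH2O (set 11 + intrinsic 2); this is the baseline alveolar pressure.
Equation of motion (constant flow): PIP = Vt/C + R·V̇ + PEEP.
R·V̇ = PIP − Vt/C − PEEP = 38 − 545/38.9 − 13 = 38 − 14.01 − 13 = 10.99 cmH2O.
R = 10.99 / 0.95 = 11.568 cmH2O·s/L.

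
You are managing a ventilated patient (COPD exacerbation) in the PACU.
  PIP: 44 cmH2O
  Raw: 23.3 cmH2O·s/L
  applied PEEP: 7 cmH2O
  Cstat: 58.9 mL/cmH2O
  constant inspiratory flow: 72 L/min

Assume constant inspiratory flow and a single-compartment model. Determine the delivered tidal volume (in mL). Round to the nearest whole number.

Flow: 72 L/min ÷ 60 = 1.2 L/s.
Equation of motion (constant flow): PIP = Vt/C + R·V̇ + PEEP.
Vt/C = PIP − R·V̇ − PEEP = 44 − 27.96 − 7 = 9.04 cmH2O.
Vt = C × 9.04 = 58.9 × 9.04 = 532.46 mL.

532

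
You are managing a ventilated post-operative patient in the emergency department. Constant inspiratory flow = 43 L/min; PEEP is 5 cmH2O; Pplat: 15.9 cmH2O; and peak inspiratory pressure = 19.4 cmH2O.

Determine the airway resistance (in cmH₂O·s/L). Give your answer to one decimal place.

Flow: 43 L/min ÷ 60 = 0.7167 L/s.
Raw = (PIP − Pplat) / flow = (19.4 − 15.9) / 0.7167 = 3.5 / 0.7167 = 4.883 cmH2O·s/L.

4.9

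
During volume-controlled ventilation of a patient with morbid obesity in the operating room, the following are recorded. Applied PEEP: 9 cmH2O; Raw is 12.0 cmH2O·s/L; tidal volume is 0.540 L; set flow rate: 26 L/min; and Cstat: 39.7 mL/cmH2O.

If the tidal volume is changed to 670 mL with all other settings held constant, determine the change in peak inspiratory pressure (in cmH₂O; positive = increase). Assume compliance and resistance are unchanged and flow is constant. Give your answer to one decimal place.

PIP = Vt/C + R·V̇ + PEEP (constant-flow equation of motion).
Only the elastic term changes: ΔPIP = ΔVt / C = (670 − 540) / 39.7 = 3.275 cmH2O.

3.3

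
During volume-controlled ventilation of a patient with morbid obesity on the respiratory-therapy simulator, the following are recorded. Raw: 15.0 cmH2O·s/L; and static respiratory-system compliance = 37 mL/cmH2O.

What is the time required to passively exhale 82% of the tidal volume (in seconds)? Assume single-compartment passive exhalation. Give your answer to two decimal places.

τ = R × C = 15.0 × 37 mL/cmH2O = 15.0 × 0.037 L/cmH2O = 0.555 s.
Exhaled fraction f = 1 − e^(−t/τ) → t = −τ·ln(1 − f) = −0.555·ln(0.18) = 0.9517 s.

0.95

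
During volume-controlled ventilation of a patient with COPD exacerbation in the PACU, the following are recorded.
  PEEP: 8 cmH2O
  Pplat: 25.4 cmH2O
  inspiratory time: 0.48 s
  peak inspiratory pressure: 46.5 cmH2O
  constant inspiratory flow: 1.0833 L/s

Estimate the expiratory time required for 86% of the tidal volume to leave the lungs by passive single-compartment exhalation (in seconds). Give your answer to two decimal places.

1.14

Vt = flow × Ti = 1.0833 L/s × 0.48 s × 1000 mL/L = 519.98 mL.
R = (PIP − Pplat)/V̇ = (46.5 − 25.4) / 1.0833 = 21.1/1.0833 = 19.478 cmH2O·s/L.
C = Vt/(Pplat − PEEP) = 519.98 / (25.4 − 8) = 519.98/17.4 = 29.884 mL/cmH2O.
τ = R × C = 19.478 × 0.02988 L/cmH2O = 0.582 s.
t = −τ·ln(1 − 0.86) = −0.582·ln(0.14) = 1.144 s.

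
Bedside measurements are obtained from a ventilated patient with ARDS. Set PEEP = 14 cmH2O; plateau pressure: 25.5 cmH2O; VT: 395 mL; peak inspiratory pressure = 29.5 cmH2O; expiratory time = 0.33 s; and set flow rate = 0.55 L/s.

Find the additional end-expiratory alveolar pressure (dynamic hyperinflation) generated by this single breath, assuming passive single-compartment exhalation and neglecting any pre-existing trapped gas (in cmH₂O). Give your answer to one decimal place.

3.1

R = (PIP − Pplat)/V̇ = (29.5 − 25.5) / 0.55 = 4.0/0.55 = 7.273 cmH2O·s/L.
C = Vt/(Pplat − PEEP) = 395.0 / (25.5 − 14) = 395.0/11.5 = 34.348 mL/cmH2O.
τ = R × C = 7.273 × 0.03435 L/cmH2O = 0.2498 s.
Fraction remaining = e^(−Te/τ) = e^(−0.33/0.2498) = 0.2669; trapped volume = 395.0 × 0.2669 = 105.43 mL.
Additional alveolar pressure from trapping ≈ V_trapped / C = 105.43 / 34.348 = 3.069 cmH2O.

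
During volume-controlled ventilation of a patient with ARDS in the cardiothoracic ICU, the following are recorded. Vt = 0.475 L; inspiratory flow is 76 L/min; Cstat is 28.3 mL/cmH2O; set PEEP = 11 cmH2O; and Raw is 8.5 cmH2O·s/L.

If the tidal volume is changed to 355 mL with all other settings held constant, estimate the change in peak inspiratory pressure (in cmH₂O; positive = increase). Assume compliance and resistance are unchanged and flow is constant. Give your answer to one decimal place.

-4.2

PIP = Vt/C + R·V̇ + PEEP (constant-flow equation of motion).
Only the elastic term changes: ΔPIP = ΔVt / C = (355 − 475) / 28.3 = -4.24 cmH2O.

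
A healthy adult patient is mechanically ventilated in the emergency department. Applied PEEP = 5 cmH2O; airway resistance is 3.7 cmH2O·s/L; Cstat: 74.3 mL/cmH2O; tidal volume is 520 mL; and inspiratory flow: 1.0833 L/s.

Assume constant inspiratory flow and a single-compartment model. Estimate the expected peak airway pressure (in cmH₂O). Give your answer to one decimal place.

16.0

Equation of motion (constant flow): PIP = Vt/C + R·V̇ + PEEP.
PIP = 520/74.3 + 3.7×1.0833 + 5 = 6.999 + 4.008 + 5 = 16.007 cmH2O.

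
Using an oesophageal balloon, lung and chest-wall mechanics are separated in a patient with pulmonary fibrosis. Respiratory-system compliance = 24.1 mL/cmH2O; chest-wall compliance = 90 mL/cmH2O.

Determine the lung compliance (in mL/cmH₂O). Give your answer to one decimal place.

32.9

1/CL = 1/Crs − 1/Ccw.
1/CL = 1/24.1 − 1/90 = 0.03038.
CL = 32.916 mL/cmH2O.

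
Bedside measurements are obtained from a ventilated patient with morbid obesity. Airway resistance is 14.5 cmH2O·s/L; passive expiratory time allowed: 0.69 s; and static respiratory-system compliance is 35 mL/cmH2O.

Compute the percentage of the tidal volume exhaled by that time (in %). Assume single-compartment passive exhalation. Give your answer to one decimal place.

74.3

τ = R × C = 14.5 × 35 mL/cmH2O = 14.5 × 0.035 L/cmH2O = 0.5075 s.
Passive exhalation: V(t)/V₀ = e^(−t/τ) = e^(−0.69/0.5075) = 0.2568.
Fraction exhaled = 1 − 0.2568 = 0.7432 → 74.32%.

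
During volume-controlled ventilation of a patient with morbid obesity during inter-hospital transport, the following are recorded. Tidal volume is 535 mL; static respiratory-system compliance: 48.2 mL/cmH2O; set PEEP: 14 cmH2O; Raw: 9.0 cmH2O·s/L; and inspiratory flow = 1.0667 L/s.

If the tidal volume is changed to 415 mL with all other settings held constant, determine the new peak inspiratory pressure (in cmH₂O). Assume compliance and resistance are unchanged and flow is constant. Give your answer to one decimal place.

PIP = Vt/C + R·V̇ + PEEP (constant-flow equation of motion).
Only the elastic term changes: ΔPIP = ΔVt / C = (415 − 535) / 48.2 = -2.49 cmH2O.
Original PIP = 535/48.2 + 9.0×1.0667 + 14 = 34.7 cmH2O; new PIP = 34.7 + (-2.49) = 32.21 cmH2O.

32.2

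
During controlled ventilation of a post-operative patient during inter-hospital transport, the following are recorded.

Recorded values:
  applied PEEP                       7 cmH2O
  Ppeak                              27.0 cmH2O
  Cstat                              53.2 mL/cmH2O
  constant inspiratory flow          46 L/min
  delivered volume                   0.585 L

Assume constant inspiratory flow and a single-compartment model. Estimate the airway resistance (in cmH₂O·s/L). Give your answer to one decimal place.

Flow: 46 L/min ÷ 60 = 0.7667 L/s.
Equation of motion (constant flow): PIP = Vt/C + R·V̇ + PEEP.
R·V̇ = PIP − Vt/C − PEEP = 27.0 − 585/53.2 − 7 = 27.0 − 10.996 − 7 = 9.004 cmH2O.
R = 9.004 / 0.7667 = 11.744 cmH2O·s/L.

11.7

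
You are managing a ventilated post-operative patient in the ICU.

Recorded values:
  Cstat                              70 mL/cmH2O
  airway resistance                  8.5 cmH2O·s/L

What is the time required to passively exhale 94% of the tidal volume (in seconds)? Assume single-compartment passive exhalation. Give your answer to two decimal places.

1.67

τ = R × C = 8.5 × 70 mL/cmH2O = 8.5 × 0.070 L/cmH2O = 0.595 s.
Exhaled fraction f = 1 − e^(−t/τ) → t = −τ·ln(1 − f) = −0.595·ln(0.06) = 1.674 s.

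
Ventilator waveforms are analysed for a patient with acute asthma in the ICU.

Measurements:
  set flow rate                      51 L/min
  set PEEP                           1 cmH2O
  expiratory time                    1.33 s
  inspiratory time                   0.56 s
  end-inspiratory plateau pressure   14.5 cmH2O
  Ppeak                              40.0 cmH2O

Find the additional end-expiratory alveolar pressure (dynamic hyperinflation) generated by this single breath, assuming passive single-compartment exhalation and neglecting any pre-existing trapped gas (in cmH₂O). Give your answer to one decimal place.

3.8

Flow: 51 L/min ÷ 60 = 0.85 L/s.
Vt = flow × Ti = 0.85 L/s × 0.56 s × 1000 mL/L = 476.0 mL.
R = (PIP − Pplat)/V̇ = (40.0 − 14.5) / 0.85 = 25.5/0.85 = 30.0 cmH2O·s/L.
C = Vt/(Pplat − PEEP) = 476.0 / (14.5 − 1) = 476.0/13.5 = 35.259 mL/cmH2O.
τ = R × C = 30.0 × 0.03526 L/cmH2O = 1.058 s.
Fraction remaining = e^(−Te/τ) = e^(−1.33/1.058) = 0.2845; trapped volume = 476.0 × 0.2845 = 135.42 mL.
Additional alveolar pressure from trapping ≈ V_trapped / C = 135.42 / 35.259 = 3.841 cmH2O.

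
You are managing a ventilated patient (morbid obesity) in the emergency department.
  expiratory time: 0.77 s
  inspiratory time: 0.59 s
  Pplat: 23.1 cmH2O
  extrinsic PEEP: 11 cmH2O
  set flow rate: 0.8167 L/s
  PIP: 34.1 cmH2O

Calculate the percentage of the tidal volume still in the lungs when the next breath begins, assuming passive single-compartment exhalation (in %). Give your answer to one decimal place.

23.8

Vt = flow × Ti = 0.8167 L/s × 0.59 s × 1000 mL/L = 481.85 mL.
R = (PIP − Pplat)/V̇ = (34.1 − 23.1) / 0.8167 = 11.0/0.8167 = 13.469 cmH2O·s/L.
C = Vt/(Pplat − PEEP) = 481.85 / (23.1 − 11) = 481.85/12.1 = 39.822 mL/cmH2O.
τ = R × C = 13.469 × 0.03982 L/cmH2O = 0.5363 s.
Fraction remaining at end-expiration = e^(−Te/τ) = e^(−0.77/0.5363) = 0.2379 → 23.79%.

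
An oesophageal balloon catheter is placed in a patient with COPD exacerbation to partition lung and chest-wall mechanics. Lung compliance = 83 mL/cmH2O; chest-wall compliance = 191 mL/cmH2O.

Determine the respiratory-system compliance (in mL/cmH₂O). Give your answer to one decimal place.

57.9

Lung and chest wall are elastances in series: 1/Crs = 1/CL + 1/Ccw.
1/Crs = 1/83 + 1/191 = 0.01728.
Crs = 57.87 mL/cmH2O.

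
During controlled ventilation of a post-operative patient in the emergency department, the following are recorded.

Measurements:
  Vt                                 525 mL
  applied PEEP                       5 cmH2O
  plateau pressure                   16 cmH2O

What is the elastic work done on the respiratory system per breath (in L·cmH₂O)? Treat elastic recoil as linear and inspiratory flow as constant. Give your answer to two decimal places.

Elastic work ≈ ½ × (Pplat − PEEP) × Vt = 0.5 × (16 − 5) × 0.525 L = 0.5 × 11.0 × 0.525 = 2.888 L·cmH2O.

2.89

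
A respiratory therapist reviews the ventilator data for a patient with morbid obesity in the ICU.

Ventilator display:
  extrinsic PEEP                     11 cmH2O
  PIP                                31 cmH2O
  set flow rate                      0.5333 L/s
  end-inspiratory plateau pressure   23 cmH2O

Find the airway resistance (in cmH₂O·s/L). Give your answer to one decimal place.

Raw = (PIP − Pplat) / flow = (31 − 23) / 0.5333 = 8.0 / 0.5333 = 15.001 cmH2O·s/L.

15.0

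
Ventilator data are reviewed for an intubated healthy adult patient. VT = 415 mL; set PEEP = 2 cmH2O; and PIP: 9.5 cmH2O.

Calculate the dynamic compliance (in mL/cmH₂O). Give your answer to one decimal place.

55.3

Dynamic compliance = Vt / (PIP − PEEP) = 415 / (9.5 − 2) = 415 / 7.5 = 55.333 mL/cmH2O.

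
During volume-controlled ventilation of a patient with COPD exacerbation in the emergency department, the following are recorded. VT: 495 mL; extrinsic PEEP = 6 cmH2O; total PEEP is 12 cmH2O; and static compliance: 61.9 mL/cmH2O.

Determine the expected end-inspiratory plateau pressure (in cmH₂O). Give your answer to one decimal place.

End-expiratory occlusion gives total PEEP = 12 cmH2O (intrinsic PEEP = 12 − 6 = 6). Use total PEEP for the elastic gradient.
Pplat = PEEPtotal + Vt / Cstat = 12 + 495 / 61.9 = 12 + 7.997 = 19.997 cmH2O.

20.0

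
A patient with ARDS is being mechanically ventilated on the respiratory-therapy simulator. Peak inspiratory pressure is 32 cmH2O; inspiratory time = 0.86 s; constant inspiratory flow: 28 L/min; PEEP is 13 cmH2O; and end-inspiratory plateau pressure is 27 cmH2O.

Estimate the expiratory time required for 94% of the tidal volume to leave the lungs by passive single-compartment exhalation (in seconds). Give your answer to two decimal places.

Flow: 28 L/min ÷ 60 = 0.4667 L/s.
Vt = flow × Ti = 0.4667 L/s × 0.86 s × 1000 mL/L = 401.36 mL.
R = (PIP − Pplat)/V̇ = (32 − 27) / 0.4667 = 5.0/0.4667 = 10.714 cmH2O·s/L.
C = Vt/(Pplat − PEEP) = 401.36 / (27 − 13) = 401.36/14.0 = 28.669 mL/cmH2O.
τ = R × C = 10.714 × 0.02867 L/cmH2O = 0.3072 s.
t = −τ·ln(1 − 0.94) = −0.3072·ln(0.06) = 0.8643 s.

0.86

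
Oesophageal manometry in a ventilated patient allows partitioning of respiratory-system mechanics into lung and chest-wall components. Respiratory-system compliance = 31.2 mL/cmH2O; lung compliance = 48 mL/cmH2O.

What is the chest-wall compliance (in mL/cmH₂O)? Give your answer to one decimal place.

1/Ccw = 1/Crs − 1/CL.
1/Ccw = 1/31.2 − 1/48 = 0.01122.
Ccw = 89.127 mL/cmH2O.

89.1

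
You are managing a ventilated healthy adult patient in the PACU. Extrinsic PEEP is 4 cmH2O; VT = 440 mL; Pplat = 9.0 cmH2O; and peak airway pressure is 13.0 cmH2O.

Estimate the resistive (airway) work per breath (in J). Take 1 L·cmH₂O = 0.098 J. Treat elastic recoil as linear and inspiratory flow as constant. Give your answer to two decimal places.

With constant inspiratory flow the resistive pressure is constant at PIP − Pplat = 13.0 − 9.0 = 4.0 cmH2O, so resistive work = 4.0 × 0.440 = 1.76 L·cmH2O.
× 0.098 J/(L·cmH2O) → 0.1725 J.

0.17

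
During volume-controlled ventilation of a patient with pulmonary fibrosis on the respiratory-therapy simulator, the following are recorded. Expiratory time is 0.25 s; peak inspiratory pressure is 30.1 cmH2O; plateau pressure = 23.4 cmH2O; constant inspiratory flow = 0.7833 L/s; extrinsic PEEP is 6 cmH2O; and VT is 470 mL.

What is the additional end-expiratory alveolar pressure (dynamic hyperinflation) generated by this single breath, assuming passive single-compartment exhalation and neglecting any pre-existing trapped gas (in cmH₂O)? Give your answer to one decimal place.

R = (PIP − Pplat)/V̇ = (30.1 − 23.4) / 0.7833 = 6.7/0.7833 = 8.554 cmH2O·s/L.
C = Vt/(Pplat − PEEP) = 470.0 / (23.4 − 6) = 470.0/17.4 = 27.011 mL/cmH2O.
τ = R × C = 8.554 × 0.02701 L/cmH2O = 0.231 s.
Fraction remaining = e^(−Te/τ) = e^(−0.25/0.231) = 0.3388; trapped volume = 470.0 × 0.3388 = 159.24 mL.
Additional alveolar pressure from trapping ≈ V_trapped / C = 159.24 / 27.011 = 5.895 cmH2O.

5.9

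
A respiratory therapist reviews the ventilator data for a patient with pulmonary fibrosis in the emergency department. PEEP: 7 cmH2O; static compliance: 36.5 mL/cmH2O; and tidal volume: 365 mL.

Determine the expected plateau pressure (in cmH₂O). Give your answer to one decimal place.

Pplat = PEEP + Vt / Cstat = 7 + 365 / 36.5 = 7 + 10.0 = 17.0 cmH2O.

17.0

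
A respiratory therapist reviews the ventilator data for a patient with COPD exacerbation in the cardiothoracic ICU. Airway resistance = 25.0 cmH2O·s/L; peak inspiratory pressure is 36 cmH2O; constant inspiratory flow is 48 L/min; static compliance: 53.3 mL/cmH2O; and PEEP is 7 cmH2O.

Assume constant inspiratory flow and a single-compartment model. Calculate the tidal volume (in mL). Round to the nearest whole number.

480

Flow: 48 L/min ÷ 60 = 0.8 L/s.
Equation of motion (constant flow): PIP = Vt/C + R·V̇ + PEEP.
Vt/C = PIP − R·V̇ − PEEP = 36 − 20.0 − 7 = 9.0 cmH2O.
Vt = C × 9.0 = 53.3 × 9.0 = 479.7 mL.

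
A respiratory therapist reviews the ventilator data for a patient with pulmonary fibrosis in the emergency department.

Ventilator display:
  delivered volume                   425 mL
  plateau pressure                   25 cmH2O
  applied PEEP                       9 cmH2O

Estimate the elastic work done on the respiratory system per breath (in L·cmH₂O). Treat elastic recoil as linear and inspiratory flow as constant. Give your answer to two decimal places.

3.40

Elastic work ≈ ½ × (Pplat − PEEP) × Vt = 0.5 × (25 − 9) × 0.425 L = 0.5 × 16.0 × 0.425 = 3.4 L·cmH2O.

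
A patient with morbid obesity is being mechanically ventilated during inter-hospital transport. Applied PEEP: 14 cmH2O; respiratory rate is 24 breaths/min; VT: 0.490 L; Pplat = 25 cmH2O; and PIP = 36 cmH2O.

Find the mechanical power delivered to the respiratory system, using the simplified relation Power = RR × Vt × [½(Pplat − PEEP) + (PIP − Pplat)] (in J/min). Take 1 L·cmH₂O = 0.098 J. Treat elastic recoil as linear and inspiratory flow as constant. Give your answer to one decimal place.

Per-breath work = Vt × [½(Pplat−PEEP) + (PIP−Pplat)] = 0.490 × [0.5×11.0 + 11.0] = 0.490 × 16.5 = 8.085 L·cmH2O.
Power = 24 × 8.085 = 194.04 L·cmH2O/min.
× 0.098 J/(L·cmH2O) → 19.016 J/min.

19.0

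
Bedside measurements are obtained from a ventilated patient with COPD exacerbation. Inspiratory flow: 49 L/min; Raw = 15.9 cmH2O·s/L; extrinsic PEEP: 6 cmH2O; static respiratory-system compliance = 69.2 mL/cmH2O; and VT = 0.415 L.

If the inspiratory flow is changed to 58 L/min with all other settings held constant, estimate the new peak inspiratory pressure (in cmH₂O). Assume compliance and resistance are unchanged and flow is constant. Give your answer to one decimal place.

Flow: 49 L/min ÷ 60 = 0.8167 L/s.
New flow: 58 L/min ÷ 60 = 0.9667 L/s.
PIP = Vt/C + R·V̇ + PEEP (constant-flow equation of motion).
Only the resistive term changes: ΔPIP = R × ΔV̇ = 15.9 × (0.9667 − 0.8167) = 15.9 × 0.15 = 2.385 cmH2O.
Original PIP = 415/69.2 + 15.9×0.8167 + 6 = 24.983 cmH2O; new PIP = 24.983 + (2.385) = 27.368 cmH2O.

27.4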